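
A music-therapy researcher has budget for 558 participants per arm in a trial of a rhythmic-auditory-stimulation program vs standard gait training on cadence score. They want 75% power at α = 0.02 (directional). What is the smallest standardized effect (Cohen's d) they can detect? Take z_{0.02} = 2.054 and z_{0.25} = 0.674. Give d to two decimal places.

d_min ≈ 0.16

For two independent groups of n = 558 each: d_min = (z_{α} + z_β)·√(2/n).
z-sum = 2.054 + 0.674 = 2.728.
d_min = 2.728 × √(2/558) = 2.728 × 0.0599 = 0.163.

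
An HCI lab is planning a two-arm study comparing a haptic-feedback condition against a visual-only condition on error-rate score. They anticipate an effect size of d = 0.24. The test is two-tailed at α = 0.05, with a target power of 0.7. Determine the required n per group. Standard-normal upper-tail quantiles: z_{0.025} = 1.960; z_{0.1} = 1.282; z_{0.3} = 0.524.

For two independent groups with equal n: n = 2·((z_{α/2} + z_β) / d)².
z_{α/2} + z_β = 1.960 + 0.524 = 2.484.
n = 2 × (2.484 / 0.24)² = 2 × 10.350² = 2 × 107.12 = 214.2.
Round up to the next whole participant.

n = 215 per group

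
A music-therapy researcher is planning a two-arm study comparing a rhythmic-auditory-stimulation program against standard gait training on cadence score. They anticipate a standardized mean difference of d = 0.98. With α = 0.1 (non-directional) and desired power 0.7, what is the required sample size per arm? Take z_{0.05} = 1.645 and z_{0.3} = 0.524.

n = 10 per group

For two independent groups with equal n: n = 2·((z_{α/2} + z_β) / d)².
z_{α/2} + z_β = 1.645 + 0.524 = 2.169.
n = 2 × (2.169 / 0.98)² = 2 × 2.213² = 2 × 4.90 = 9.8.
Round up to the next whole participant.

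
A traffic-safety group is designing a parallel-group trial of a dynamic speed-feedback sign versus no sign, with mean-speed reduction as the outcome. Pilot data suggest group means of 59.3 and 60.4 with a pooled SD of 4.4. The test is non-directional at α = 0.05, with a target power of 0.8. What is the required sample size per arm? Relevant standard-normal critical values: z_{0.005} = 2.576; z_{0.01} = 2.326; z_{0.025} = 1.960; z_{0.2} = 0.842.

Cohen's d = |M₁ − M₂| / SD_pooled = |59.3 − 60.4| / 4.4 = 1.1 / 4.4 = 0.250.
For two independent groups with equal n: n = 2·((z_{α/2} + z_β) / d)².
z_{α/2} + z_β = 1.960 + 0.842 = 2.802.
n = 2 × (2.802 / 0.250)² = 2 × 11.208² = 2 × 125.62 = 251.2.
Round up to the next whole participant.

n = 252 per group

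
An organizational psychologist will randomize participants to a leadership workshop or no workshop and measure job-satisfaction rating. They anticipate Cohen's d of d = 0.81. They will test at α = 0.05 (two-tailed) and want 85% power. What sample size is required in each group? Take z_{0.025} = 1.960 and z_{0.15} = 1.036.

For two independent groups with equal n: n = 2·((z_{α/2} + z_β) / d)².
z_{α/2} + z_β = 1.960 + 1.036 = 2.996.
n = 2 × (2.996 / 0.81)² = 2 × 3.699² = 2 × 13.68 = 27.4.
Round up to the next whole participant.

n = 28 per group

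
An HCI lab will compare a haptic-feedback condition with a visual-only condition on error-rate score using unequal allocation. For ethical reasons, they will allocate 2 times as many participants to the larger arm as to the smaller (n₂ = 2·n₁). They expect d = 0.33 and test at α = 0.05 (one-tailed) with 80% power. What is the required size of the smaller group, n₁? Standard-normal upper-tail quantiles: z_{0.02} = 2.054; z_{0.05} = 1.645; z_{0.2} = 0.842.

With allocation ratio k = n₂/n₁ = 2, Var(x̄₁−x̄₂) = σ²(1/n₁ + 1/(k·n₁)) = σ²·(k+1)/(k·n₁).
So n₁ = (1 + 1/k)·((z_{α} + z_β)/d)² = 1.500 × (2.487/0.33)².
n₁ = 1.500 × 56.80 = 85.2.
Round up: n₁ = 86, giving n₂ = 2 × 86 = 172.

n₁ = 86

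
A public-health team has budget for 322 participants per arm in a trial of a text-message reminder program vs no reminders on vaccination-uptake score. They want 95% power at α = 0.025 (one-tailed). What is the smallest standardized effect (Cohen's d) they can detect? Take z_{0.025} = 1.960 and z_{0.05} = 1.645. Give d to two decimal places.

For two independent groups of n = 322 each: d_min = (z_{α} + z_β)·√(2/n).
z-sum = 1.960 + 1.645 = 3.605.
d_min = 3.605 × √(2/322) = 3.605 × 0.0788 = 0.284.

d_min ≈ 0.28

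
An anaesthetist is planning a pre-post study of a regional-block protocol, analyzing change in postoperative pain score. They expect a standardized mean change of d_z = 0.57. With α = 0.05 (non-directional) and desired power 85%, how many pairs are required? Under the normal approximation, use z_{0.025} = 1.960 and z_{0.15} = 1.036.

For a paired (one-sample on differences) test: n = ((z_{α/2} + z_β) / d)².
z_{α/2} + z_β = 1.960 + 1.036 = 2.996.
n = (2.996 / 0.57)² = 5.256² = 27.63.
Round up.

n = 28 pairs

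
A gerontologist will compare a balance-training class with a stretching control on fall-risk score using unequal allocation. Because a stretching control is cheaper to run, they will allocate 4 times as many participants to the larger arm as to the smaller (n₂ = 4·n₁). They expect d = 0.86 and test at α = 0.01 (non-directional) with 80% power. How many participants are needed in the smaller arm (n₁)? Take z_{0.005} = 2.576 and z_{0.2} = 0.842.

n₁ = 20

With allocation ratio k = n₂/n₁ = 4, Var(x̄₁−x̄₂) = σ²(1/n₁ + 1/(k·n₁)) = σ²·(k+1)/(k·n₁).
So n₁ = (1 + 1/k)·((z_{α/2} + z_β)/d)² = 1.250 × (3.418/0.86)².
n₁ = 1.250 × 15.80 = 19.7.
Round up: n₁ = 20, giving n₂ = 4 × 20 = 80.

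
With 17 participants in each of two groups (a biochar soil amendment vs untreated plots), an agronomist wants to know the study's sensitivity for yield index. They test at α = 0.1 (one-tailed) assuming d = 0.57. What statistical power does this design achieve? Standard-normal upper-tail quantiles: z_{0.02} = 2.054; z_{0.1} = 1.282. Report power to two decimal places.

power ≈ 0.65

For two equal groups, power = Φ(d·√(n/2) − z_{α}).
d·√(n/2) = 0.57 × √(17/2) = 0.57 × 2.915 = 1.662.
z_β = 1.662 − 1.282 = 0.380.
Power = Φ(0.380) = 0.648.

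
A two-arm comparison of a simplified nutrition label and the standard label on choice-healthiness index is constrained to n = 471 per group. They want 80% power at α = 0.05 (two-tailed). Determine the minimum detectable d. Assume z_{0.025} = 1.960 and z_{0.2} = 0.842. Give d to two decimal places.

d_min ≈ 0.18

For two independent groups of n = 471 each: d_min = (z_{α/2} + z_β)·√(2/n).
z-sum = 1.960 + 0.842 = 2.802.
d_min = 2.802 × √(2/471) = 2.802 × 0.0652 = 0.183.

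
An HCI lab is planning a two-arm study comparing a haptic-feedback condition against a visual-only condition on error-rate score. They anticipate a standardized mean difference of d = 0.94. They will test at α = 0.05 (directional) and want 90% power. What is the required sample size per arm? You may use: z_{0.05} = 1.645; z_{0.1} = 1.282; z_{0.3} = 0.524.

For two independent groups with equal n: n = 2·((z_{α} + z_β) / d)².
z_{α} + z_β = 1.645 + 1.282 = 2.927.
n = 2 × (2.927 / 0.94)² = 2 × 3.114² = 2 × 9.70 = 19.4.
Round up to the next whole participant.

n = 20 per group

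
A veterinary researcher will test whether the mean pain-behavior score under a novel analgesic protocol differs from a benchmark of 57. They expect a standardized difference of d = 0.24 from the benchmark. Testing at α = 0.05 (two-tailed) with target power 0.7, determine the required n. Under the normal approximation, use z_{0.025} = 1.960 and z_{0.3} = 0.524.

n = 108

For a one-sample test: n = ((z_{α/2} + z_β) / d)².
z_{α/2} + z_β = 1.960 + 0.524 = 2.484.
n = (2.484 / 0.24)² = 10.350² = 107.12.
Round up.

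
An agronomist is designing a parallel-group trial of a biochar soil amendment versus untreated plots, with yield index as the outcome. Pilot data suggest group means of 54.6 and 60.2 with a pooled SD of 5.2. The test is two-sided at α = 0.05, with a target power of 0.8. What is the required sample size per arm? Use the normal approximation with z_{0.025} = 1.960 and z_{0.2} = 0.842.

Cohen's d = |M₁ − M₂| / SD_pooled = |54.6 − 60.2| / 5.2 = 5.6 / 5.2 = 1.077.
For two independent groups with equal n: n = 2·((z_{α/2} + z_β) / d)².
z_{α/2} + z_β = 1.960 + 0.842 = 2.802.
n = 2 × (2.802 / 1.077)² = 2 × 2.602² = 2 × 6.77 = 13.5.
Round up to the next whole participant.

n = 14 per group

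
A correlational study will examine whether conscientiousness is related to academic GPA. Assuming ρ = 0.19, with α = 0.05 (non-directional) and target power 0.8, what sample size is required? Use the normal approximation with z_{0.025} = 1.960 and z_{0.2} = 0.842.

Fisher's z: C = ½·ln((1+r)/(1−r)) = ½·ln(1.4691) = 0.1923.
n = ((z_{α/2} + z_β)/C)² + 3.
(1.960 + 0.842) / 0.1923 = 2.802 / 0.1923 = 14.571.
n = 14.571² + 3 = 212.31 + 3 = 215.3.
Round up.

n = 216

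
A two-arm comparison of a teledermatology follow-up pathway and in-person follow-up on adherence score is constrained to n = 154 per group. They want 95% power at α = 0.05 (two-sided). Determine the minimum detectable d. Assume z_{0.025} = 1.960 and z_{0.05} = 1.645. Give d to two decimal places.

For two independent groups of n = 154 each: d_min = (z_{α/2} + z_β)·√(2/n).
z-sum = 1.960 + 1.645 = 3.605.
d_min = 3.605 × √(2/154) = 3.605 × 0.1140 = 0.411.

d_min ≈ 0.41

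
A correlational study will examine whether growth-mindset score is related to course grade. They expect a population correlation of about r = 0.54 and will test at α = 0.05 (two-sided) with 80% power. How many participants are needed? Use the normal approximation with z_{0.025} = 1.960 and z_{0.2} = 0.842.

Fisher's z: C = ½·ln((1+r)/(1−r)) = ½·ln(3.3478) = 0.6042.
n = ((z_{α/2} + z_β)/C)² + 3.
(1.960 + 0.842) / 0.6042 = 2.802 / 0.6042 = 4.638.
n = 4.638² + 3 = 21.51 + 3 = 24.5.
Round up.

n = 25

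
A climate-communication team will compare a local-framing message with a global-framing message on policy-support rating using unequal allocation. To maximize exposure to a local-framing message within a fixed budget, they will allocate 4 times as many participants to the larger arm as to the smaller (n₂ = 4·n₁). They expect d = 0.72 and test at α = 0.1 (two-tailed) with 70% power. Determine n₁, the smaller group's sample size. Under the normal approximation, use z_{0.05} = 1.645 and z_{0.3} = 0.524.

n₁ = 12

With allocation ratio k = n₂/n₁ = 4, Var(x̄₁−x̄₂) = σ²(1/n₁ + 1/(k·n₁)) = σ²·(k+1)/(k·n₁).
So n₁ = (1 + 1/k)·((z_{α/2} + z_β)/d)² = 1.250 × (2.169/0.72)².
n₁ = 1.250 × 9.08 = 11.3.
Round up: n₁ = 12, giving n₂ = 4 × 12 = 48.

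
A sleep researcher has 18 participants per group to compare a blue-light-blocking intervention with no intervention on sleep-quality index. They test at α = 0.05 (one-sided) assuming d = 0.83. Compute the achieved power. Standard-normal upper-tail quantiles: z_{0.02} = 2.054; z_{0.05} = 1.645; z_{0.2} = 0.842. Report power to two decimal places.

power ≈ 0.80

For two equal groups, power = Φ(d·√(n/2) − z_{α}).
d·√(n/2) = 0.83 × √(18/2) = 0.83 × 3.000 = 2.490.
z_β = 2.490 − 1.645 = 0.845.
Power = Φ(0.845) = 0.801.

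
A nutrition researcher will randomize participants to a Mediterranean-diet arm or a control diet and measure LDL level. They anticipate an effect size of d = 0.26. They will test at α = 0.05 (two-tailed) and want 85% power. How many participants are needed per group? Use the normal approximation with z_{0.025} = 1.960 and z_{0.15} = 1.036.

For two independent groups with equal n: n = 2·((z_{α/2} + z_β) / d)².
z_{α/2} + z_β = 1.960 + 1.036 = 2.996.
n = 2 × (2.996 / 0.26)² = 2 × 11.523² = 2 × 132.78 = 265.6.
Round up to the next whole participant.

n = 266 per group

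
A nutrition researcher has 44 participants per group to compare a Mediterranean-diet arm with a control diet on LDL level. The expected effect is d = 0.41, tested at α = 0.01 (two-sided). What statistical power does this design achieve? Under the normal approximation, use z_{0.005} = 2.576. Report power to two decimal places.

For two equal groups, power = Φ(d·√(n/2) − z_{α/2}).
d·√(n/2) = 0.41 × √(44/2) = 0.41 × 4.690 = 1.923.
z_β = 1.923 − 2.576 = -0.653.
Power = Φ(-0.653) = 0.257.

power ≈ 0.26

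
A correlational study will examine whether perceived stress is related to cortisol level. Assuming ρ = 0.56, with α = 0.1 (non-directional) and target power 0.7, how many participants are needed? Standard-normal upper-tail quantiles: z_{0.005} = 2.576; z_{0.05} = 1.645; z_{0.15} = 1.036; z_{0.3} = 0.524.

Fisher's z: C = ½·ln((1+r)/(1−r)) = ½·ln(3.5455) = 0.6328.
n = ((z_{α/2} + z_β)/C)² + 3.
(1.645 + 0.524) / 0.6328 = 2.169 / 0.6328 = 3.428.
n = 3.428² + 3 = 11.75 + 3 = 14.7.
Round up.

n = 15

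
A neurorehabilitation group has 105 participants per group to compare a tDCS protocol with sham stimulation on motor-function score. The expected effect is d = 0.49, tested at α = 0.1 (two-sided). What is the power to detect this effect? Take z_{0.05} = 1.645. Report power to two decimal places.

power ≈ 0.97

For two equal groups, power = Φ(d·√(n/2) − z_{α/2}).
d·√(n/2) = 0.49 × √(105/2) = 0.49 × 7.246 = 3.550.
z_β = 3.550 − 1.645 = 1.905.
Power = Φ(1.905) = 0.972.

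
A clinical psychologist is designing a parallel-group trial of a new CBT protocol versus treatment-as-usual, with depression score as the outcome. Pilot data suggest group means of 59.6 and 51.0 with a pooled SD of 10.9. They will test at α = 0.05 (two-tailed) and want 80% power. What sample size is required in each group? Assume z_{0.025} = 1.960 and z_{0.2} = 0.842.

n = 26 per group

Cohen's d = |M₁ − M₂| / SD_pooled = |59.6 − 51.0| / 10.9 = 8.6 / 10.9 = 0.789.
For two independent groups with equal n: n = 2·((z_{α/2} + z_β) / d)².
z_{α/2} + z_β = 1.960 + 0.842 = 2.802.
n = 2 × (2.802 / 0.789)² = 2 × 3.551² = 2 × 12.61 = 25.2.
Round up to the next whole participant.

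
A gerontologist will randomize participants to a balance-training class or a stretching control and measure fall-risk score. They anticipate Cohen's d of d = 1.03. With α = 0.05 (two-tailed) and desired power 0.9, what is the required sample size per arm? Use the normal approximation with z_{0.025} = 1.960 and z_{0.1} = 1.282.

n = 20 per group

For two independent groups with equal n: n = 2·((z_{α/2} + z_β) / d)².
z_{α/2} + z_β = 1.960 + 1.282 = 3.242.
n = 2 × (3.242 / 1.03)² = 2 × 3.148² = 2 × 9.91 = 19.8.
Round up to the next whole participant.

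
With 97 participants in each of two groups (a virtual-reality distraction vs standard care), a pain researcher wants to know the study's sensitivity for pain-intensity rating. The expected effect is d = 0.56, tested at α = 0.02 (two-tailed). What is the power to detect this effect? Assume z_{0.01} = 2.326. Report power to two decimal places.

power ≈ 0.94

For two equal groups, power = Φ(d·√(n/2) − z_{α/2}).
d·√(n/2) = 0.56 × √(97/2) = 0.56 × 6.964 = 3.900.
z_β = 3.900 − 2.326 = 1.574.
Power = Φ(1.574) = 0.942.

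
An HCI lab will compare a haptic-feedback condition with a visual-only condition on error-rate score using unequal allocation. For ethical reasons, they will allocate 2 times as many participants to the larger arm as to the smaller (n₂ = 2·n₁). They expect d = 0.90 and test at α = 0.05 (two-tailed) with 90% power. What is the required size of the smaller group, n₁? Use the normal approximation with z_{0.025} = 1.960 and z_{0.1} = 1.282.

With allocation ratio k = n₂/n₁ = 2, Var(x̄₁−x̄₂) = σ²(1/n₁ + 1/(k·n₁)) = σ²·(k+1)/(k·n₁).
So n₁ = (1 + 1/k)·((z_{α/2} + z_β)/d)² = 1.500 × (3.242/0.90)².
n₁ = 1.500 × 12.98 = 19.5.
Round up: n₁ = 20, giving n₂ = 2 × 20 = 40.

n₁ = 20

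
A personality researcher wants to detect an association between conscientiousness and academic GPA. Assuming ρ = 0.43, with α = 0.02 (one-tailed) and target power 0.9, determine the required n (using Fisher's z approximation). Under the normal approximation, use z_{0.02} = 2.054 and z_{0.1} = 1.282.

Fisher's z: C = ½·ln((1+r)/(1−r)) = ½·ln(2.5088) = 0.4599.
n = ((z_{α} + z_β)/C)² + 3.
(2.054 + 1.282) / 0.4599 = 3.336 / 0.4599 = 7.254.
n = 7.254² + 3 = 52.62 + 3 = 55.6.
Round up.

n = 56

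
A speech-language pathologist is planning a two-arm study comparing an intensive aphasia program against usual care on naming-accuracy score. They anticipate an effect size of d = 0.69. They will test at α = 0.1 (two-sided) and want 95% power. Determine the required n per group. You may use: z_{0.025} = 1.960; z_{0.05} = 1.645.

n = 46 per group

For two independent groups with equal n: n = 2·((z_{α/2} + z_β) / d)².
z_{α/2} + z_β = 1.645 + 1.645 = 3.290.
n = 2 × (3.290 / 0.69)² = 2 × 4.768² = 2 × 22.73 = 45.5.
Round up to the next whole participant.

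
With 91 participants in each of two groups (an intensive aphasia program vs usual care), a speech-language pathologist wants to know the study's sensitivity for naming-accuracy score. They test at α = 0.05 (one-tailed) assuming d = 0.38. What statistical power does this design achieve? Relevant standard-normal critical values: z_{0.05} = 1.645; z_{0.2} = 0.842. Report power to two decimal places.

power ≈ 0.82

For two equal groups, power = Φ(d·√(n/2) − z_{α}).
d·√(n/2) = 0.38 × √(91/2) = 0.38 × 6.745 = 2.563.
z_β = 2.563 − 1.645 = 0.918.
Power = Φ(0.918) = 0.821.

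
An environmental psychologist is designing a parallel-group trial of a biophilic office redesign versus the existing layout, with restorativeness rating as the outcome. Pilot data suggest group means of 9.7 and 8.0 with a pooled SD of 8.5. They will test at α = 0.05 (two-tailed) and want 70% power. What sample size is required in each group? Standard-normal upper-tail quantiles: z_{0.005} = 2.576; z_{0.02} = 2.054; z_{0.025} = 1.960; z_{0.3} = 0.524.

n = 309 per group

Cohen's d = |M₁ − M₂| / SD_pooled = |9.7 − 8.0| / 8.5 = 1.7 / 8.5 = 0.200.
For two independent groups with equal n: n = 2·((z_{α/2} + z_β) / d)².
z_{α/2} + z_β = 1.960 + 0.524 = 2.484.
n = 2 × (2.484 / 0.200)² = 2 × 12.420² = 2 × 154.26 = 308.5.
Round up to the next whole participant.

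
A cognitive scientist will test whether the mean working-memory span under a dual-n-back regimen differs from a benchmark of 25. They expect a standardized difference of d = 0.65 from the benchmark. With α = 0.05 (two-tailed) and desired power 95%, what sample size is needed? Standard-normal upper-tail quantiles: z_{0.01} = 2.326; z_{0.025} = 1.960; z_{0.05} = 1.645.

For a one-sample test: n = ((z_{α/2} + z_β) / d)².
z_{α/2} + z_β = 1.960 + 1.645 = 3.605.
n = (3.605 / 0.65)² = 5.546² = 30.76.
Round up.

n = 31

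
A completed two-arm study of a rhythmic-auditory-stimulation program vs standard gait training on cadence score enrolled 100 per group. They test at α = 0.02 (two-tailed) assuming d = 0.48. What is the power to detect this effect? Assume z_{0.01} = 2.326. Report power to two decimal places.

power ≈ 0.86

For two equal groups, power = Φ(d·√(n/2) − z_{α/2}).
d·√(n/2) = 0.48 × √(100/2) = 0.48 × 7.071 = 3.394.
z_β = 3.394 − 2.326 = 1.068.
Power = Φ(1.068) = 0.857.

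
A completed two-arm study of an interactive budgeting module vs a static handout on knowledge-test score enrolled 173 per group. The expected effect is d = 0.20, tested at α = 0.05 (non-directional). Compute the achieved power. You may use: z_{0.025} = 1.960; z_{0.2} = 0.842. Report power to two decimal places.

power ≈ 0.46

For two equal groups, power = Φ(d·√(n/2) − z_{α/2}).
d·√(n/2) = 0.20 × √(173/2) = 0.20 × 9.301 = 1.860.
z_β = 1.860 − 1.960 = -0.100.
Power = Φ(-0.100) = 0.460.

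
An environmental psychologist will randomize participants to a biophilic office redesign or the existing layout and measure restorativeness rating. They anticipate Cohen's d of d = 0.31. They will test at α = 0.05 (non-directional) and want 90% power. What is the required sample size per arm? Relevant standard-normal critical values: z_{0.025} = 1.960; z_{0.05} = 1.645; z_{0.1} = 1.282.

For two independent groups with equal n: n = 2·((z_{α/2} + z_β) / d)².
z_{α/2} + z_β = 1.960 + 1.282 = 3.242.
n = 2 × (3.242 / 0.31)² = 2 × 10.458² = 2 × 109.37 = 218.7.
Round up to the next whole participant.

n = 219 per group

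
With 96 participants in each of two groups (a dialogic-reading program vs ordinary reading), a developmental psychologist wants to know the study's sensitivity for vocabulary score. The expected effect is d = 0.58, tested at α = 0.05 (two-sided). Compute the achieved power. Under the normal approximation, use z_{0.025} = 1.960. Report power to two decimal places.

power ≈ 0.98

For two equal groups, power = Φ(d·√(n/2) − z_{α/2}).
d·√(n/2) = 0.58 × √(96/2) = 0.58 × 6.928 = 4.018.
z_β = 4.018 − 1.960 = 2.058.
Power = Φ(2.058) = 0.980.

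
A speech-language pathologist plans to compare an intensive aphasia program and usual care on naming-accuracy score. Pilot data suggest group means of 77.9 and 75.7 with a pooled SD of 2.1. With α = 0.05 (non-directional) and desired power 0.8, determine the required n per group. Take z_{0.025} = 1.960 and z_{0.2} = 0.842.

Cohen's d = |M₁ − M₂| / SD_pooled = |77.9 − 75.7| / 2.1 = 2.2 / 2.1 = 1.048.
For two independent groups with equal n: n = 2·((z_{α/2} + z_β) / d)².
z_{α/2} + z_β = 1.960 + 0.842 = 2.802.
n = 2 × (2.802 / 1.048)² = 2 × 2.674² = 2 × 7.15 = 14.3.
Round up to the next whole participant.

n = 15 per group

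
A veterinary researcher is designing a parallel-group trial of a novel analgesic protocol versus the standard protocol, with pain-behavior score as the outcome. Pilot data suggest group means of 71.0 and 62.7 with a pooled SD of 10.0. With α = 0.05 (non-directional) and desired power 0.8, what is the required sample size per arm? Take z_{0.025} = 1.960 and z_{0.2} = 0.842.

Cohen's d = |M₁ − M₂| / SD_pooled = |71.0 − 62.7| / 10.0 = 8.3 / 10.0 = 0.830.
For two independent groups with equal n: n = 2·((z_{α/2} + z_β) / d)².
z_{α/2} + z_β = 1.960 + 0.842 = 2.802.
n = 2 × (2.802 / 0.830)² = 2 × 3.376² = 2 × 11.40 = 22.8.
Round up to the next whole participant.

n = 23 per group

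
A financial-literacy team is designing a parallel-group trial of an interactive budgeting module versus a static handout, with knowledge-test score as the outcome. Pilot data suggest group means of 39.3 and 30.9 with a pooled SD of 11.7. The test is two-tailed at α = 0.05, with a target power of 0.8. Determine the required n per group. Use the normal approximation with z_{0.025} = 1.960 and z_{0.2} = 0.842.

Cohen's d = |M₁ − M₂| / SD_pooled = |39.3 − 30.9| / 11.7 = 8.4 / 11.7 = 0.718.
For two independent groups with equal n: n = 2·((z_{α/2} + z_β) / d)².
z_{α/2} + z_β = 1.960 + 0.842 = 2.802.
n = 2 × (2.802 / 0.718)² = 2 × 3.903² = 2 × 15.23 = 30.5.
Round up to the next whole participant.

n = 31 per group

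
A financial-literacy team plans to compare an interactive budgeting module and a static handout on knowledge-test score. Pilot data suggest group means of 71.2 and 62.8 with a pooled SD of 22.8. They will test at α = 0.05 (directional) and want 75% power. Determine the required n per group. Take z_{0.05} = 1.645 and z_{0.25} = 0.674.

Cohen's d = |M₁ − M₂| / SD_pooled = |71.2 − 62.8| / 22.8 = 8.4 / 22.8 = 0.368.
For two independent groups with equal n: n = 2·((z_{α} + z_β) / d)².
z_{α} + z_β = 1.645 + 0.674 = 2.319.
n = 2 × (2.319 / 0.368)² = 2 × 6.302² = 2 × 39.71 = 79.4.
Round up to the next whole participant.

n = 80 per group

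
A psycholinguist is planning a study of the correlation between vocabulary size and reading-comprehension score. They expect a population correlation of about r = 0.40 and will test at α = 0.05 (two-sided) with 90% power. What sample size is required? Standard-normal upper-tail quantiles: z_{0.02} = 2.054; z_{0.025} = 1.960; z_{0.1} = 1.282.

n = 62

Fisher's z: C = ½·ln((1+r)/(1−r)) = ½·ln(2.3333) = 0.4236.
n = ((z_{α/2} + z_β)/C)² + 3.
(1.960 + 1.282) / 0.4236 = 3.242 / 0.4236 = 7.653.
n = 7.653² + 3 = 58.58 + 3 = 61.6.
Round up.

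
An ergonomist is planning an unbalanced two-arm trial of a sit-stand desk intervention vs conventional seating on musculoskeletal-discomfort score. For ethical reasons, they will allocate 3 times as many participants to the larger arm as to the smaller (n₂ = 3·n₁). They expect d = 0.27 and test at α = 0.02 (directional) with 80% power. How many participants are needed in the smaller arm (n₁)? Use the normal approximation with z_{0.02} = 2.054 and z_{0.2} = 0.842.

n₁ = 154

With allocation ratio k = n₂/n₁ = 3, Var(x̄₁−x̄₂) = σ²(1/n₁ + 1/(k·n₁)) = σ²·(k+1)/(k·n₁).
So n₁ = (1 + 1/k)·((z_{α} + z_β)/d)² = 1.333 × (2.896/0.27)².
n₁ = 1.333 × 115.05 = 153.4.
Round up: n₁ = 154, giving n₂ = 3 × 154 = 462.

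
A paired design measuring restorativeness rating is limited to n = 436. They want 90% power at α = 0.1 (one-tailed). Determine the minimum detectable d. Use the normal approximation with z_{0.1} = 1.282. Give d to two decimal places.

d_min ≈ 0.12

For a single sample (or paired design) of n = 436: d_min = (z_{α} + z_β)/√n.
z-sum = 1.282 + 1.282 = 2.564.
d_min = 2.564 / √436 = 2.564 / 20.881 = 0.123.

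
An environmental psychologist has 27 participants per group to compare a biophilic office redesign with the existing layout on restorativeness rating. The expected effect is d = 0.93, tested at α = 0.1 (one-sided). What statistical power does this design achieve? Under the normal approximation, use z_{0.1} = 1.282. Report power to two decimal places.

For two equal groups, power = Φ(d·√(n/2) − z_{α}).
d·√(n/2) = 0.93 × √(27/2) = 0.93 × 3.674 = 3.417.
z_β = 3.417 − 1.282 = 2.135.
Power = Φ(2.135) = 0.984.

power ≈ 0.98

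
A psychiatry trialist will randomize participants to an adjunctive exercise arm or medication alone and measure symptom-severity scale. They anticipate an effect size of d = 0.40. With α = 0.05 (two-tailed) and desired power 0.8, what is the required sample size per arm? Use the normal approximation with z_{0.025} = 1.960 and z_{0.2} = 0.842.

For two independent groups with equal n: n = 2·((z_{α/2} + z_β) / d)².
z_{α/2} + z_β = 1.960 + 0.842 = 2.802.
n = 2 × (2.802 / 0.40)² = 2 × 7.005² = 2 × 49.07 = 98.1.
Round up to the next whole participant.

n = 99 per group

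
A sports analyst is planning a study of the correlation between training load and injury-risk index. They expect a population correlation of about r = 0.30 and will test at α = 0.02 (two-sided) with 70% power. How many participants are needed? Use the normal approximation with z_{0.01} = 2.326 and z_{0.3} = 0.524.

Fisher's z: C = ½·ln((1+r)/(1−r)) = ½·ln(1.8571) = 0.3095.
n = ((z_{α/2} + z_β)/C)² + 3.
(2.326 + 0.524) / 0.3095 = 2.850 / 0.3095 = 9.208.
n = 9.208² + 3 = 84.79 + 3 = 87.8.
Round up.

n = 88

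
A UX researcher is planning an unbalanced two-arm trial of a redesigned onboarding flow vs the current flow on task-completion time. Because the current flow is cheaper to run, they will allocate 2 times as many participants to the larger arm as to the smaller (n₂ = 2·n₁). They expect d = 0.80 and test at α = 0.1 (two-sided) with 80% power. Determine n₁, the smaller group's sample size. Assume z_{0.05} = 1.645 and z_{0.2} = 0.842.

With allocation ratio k = n₂/n₁ = 2, Var(x̄₁−x̄₂) = σ²(1/n₁ + 1/(k·n₁)) = σ²·(k+1)/(k·n₁).
So n₁ = (1 + 1/k)·((z_{α/2} + z_β)/d)² = 1.500 × (2.487/0.80)².
n₁ = 1.500 × 9.66 = 14.5.
Round up: n₁ = 15, giving n₂ = 2 × 15 = 30.

n₁ = 15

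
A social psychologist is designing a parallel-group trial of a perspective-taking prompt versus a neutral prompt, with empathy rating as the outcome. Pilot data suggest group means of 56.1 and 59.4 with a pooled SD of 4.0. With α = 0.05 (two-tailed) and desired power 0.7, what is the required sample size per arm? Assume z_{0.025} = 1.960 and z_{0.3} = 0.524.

n = 19 per group

Cohen's d = |M₁ − M₂| / SD_pooled = |56.1 − 59.4| / 4.0 = 3.3 / 4.0 = 0.825.
For two independent groups with equal n: n = 2·((z_{α/2} + z_β) / d)².
z_{α/2} + z_β = 1.960 + 0.524 = 2.484.
n = 2 × (2.484 / 0.825)² = 2 × 3.011² = 2 × 9.07 = 18.1.
Round up to the next whole participant.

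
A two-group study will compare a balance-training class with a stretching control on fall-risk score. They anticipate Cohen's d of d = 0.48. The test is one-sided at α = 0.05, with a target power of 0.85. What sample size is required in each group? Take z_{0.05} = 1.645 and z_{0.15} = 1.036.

For two independent groups with equal n: n = 2·((z_{α} + z_β) / d)².
z_{α} + z_β = 1.645 + 1.036 = 2.681.
n = 2 × (2.681 / 0.48)² = 2 × 5.585² = 2 × 31.20 = 62.4.
Round up to the next whole participant.

n = 63 per group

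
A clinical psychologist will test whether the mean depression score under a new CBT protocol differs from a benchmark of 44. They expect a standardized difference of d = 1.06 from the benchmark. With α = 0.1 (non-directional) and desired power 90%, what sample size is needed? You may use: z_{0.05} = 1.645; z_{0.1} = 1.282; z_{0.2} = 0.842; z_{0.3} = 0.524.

n = 8

For a one-sample test: n = ((z_{α/2} + z_β) / d)².
z_{α/2} + z_β = 1.645 + 1.282 = 2.927.
n = (2.927 / 1.06)² = 2.761² = 7.62.
Round up.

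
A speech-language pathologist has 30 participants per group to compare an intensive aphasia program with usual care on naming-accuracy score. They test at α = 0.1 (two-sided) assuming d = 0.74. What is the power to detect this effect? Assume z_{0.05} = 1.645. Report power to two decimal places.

power ≈ 0.89

For two equal groups, power = Φ(d·√(n/2) − z_{α/2}).
d·√(n/2) = 0.74 × √(30/2) = 0.74 × 3.873 = 2.866.
z_β = 2.866 − 1.645 = 1.221.
Power = Φ(1.221) = 0.889.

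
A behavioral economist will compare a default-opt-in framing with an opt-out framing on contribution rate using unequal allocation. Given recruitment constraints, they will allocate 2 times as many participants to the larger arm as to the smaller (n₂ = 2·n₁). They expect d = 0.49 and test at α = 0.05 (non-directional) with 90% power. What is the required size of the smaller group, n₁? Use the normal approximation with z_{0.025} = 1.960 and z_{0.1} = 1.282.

n₁ = 66

With allocation ratio k = n₂/n₁ = 2, Var(x̄₁−x̄₂) = σ²(1/n₁ + 1/(k·n₁)) = σ²·(k+1)/(k·n₁).
So n₁ = (1 + 1/k)·((z_{α/2} + z_β)/d)² = 1.500 × (3.242/0.49)².
n₁ = 1.500 × 43.78 = 65.7.
Round up: n₁ = 66, giving n₂ = 2 × 66 = 132.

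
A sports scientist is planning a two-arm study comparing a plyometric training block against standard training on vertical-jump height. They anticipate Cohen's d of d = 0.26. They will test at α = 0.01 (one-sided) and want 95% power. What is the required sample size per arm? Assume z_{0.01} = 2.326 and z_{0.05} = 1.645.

For two independent groups with equal n: n = 2·((z_{α} + z_β) / d)².
z_{α} + z_β = 2.326 + 1.645 = 3.971.
n = 2 × (3.971 / 0.26)² = 2 × 15.273² = 2 × 233.27 = 466.5.
Round up to the next whole participant.

n = 467 per group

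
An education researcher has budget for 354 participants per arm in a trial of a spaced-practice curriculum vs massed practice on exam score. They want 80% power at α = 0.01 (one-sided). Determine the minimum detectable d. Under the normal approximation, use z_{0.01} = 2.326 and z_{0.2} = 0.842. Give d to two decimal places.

d_min ≈ 0.24

For two independent groups of n = 354 each: d_min = (z_{α} + z_β)·√(2/n).
z-sum = 2.326 + 0.842 = 3.168.
d_min = 3.168 × √(2/354) = 3.168 × 0.0752 = 0.238.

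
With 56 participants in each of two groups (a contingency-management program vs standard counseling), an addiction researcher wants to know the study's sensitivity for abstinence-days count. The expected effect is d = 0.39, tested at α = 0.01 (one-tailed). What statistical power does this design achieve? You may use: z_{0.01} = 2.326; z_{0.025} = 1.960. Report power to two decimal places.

power ≈ 0.40

For two equal groups, power = Φ(d·√(n/2) − z_{α}).
d·√(n/2) = 0.39 × √(56/2) = 0.39 × 5.292 = 2.064.
z_β = 2.064 − 2.326 = -0.262.
Power = Φ(-0.262) = 0.397.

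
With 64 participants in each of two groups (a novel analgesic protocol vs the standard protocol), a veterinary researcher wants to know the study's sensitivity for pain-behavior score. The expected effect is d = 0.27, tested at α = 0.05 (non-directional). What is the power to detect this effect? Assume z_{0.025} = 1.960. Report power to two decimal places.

power ≈ 0.33

For two equal groups, power = Φ(d·√(n/2) − z_{α/2}).
d·√(n/2) = 0.27 × √(64/2) = 0.27 × 5.657 = 1.527.
z_β = 1.527 − 1.960 = -0.433.
Power = Φ(-0.433) = 0.333.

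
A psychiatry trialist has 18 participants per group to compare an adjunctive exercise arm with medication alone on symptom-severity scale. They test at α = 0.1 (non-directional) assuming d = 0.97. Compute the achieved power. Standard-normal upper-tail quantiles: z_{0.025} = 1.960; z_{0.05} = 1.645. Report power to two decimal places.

For two equal groups, power = Φ(d·√(n/2) − z_{α/2}).
d·√(n/2) = 0.97 × √(18/2) = 0.97 × 3.000 = 2.910.
z_β = 2.910 − 1.645 = 1.265.
Power = Φ(1.265) = 0.897.

power ≈ 0.90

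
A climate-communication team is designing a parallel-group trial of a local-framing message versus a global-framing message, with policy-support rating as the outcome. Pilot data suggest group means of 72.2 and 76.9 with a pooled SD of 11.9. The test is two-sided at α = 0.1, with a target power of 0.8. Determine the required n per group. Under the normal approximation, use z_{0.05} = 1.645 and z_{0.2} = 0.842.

Cohen's d = |M₁ − M₂| / SD_pooled = |72.2 − 76.9| / 11.9 = 4.7 / 11.9 = 0.395.
For two independent groups with equal n: n = 2·((z_{α/2} + z_β) / d)².
z_{α/2} + z_β = 1.645 + 0.842 = 2.487.
n = 2 × (2.487 / 0.395)² = 2 × 6.296² = 2 × 39.64 = 79.3.
Round up to the next whole participant.

n = 80 per group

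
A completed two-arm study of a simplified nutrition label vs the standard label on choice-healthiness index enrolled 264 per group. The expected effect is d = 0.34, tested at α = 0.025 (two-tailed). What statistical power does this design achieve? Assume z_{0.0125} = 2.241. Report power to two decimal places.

power ≈ 0.95

For two equal groups, power = Φ(d·√(n/2) − z_{α/2}).
d·√(n/2) = 0.34 × √(264/2) = 0.34 × 11.489 = 3.906.
z_β = 3.906 − 2.241 = 1.665.
Power = Φ(1.665) = 0.952.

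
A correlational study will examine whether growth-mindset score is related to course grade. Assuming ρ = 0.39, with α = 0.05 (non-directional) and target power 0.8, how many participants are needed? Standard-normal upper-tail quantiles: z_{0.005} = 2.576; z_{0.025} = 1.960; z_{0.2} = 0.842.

Fisher's z: C = ½·ln((1+r)/(1−r)) = ½·ln(2.2787) = 0.4118.
n = ((z_{α/2} + z_β)/C)² + 3.
(1.960 + 0.842) / 0.4118 = 2.802 / 0.4118 = 6.804.
n = 6.804² + 3 = 46.30 + 3 = 49.3.
Round up.

n = 50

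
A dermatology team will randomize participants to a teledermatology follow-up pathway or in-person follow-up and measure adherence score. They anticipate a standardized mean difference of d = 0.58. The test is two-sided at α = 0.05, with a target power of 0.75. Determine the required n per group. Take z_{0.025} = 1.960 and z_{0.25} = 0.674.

n = 42 per group

For two independent groups with equal n: n = 2·((z_{α/2} + z_β) / d)².
z_{α/2} + z_β = 1.960 + 0.674 = 2.634.
n = 2 × (2.634 / 0.58)² = 2 × 4.541² = 2 × 20.62 = 41.2.
Round up to the next whole participant.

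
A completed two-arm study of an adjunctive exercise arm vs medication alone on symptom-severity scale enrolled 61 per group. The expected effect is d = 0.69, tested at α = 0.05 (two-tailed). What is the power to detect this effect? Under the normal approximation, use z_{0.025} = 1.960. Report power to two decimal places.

For two equal groups, power = Φ(d·√(n/2) − z_{α/2}).
d·√(n/2) = 0.69 × √(61/2) = 0.69 × 5.523 = 3.811.
z_β = 3.811 − 1.960 = 1.851.
Power = Φ(1.851) = 0.968.

power ≈ 0.97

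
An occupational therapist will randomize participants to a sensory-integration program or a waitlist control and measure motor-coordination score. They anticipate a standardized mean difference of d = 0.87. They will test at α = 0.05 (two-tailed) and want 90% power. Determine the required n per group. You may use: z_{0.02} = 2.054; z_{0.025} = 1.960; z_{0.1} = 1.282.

For two independent groups with equal n: n = 2·((z_{α/2} + z_β) / d)².
z_{α/2} + z_β = 1.960 + 1.282 = 3.242.
n = 2 × (3.242 / 0.87)² = 2 × 3.726² = 2 × 13.89 = 27.8.
Round up to the next whole participant.

n = 28 per group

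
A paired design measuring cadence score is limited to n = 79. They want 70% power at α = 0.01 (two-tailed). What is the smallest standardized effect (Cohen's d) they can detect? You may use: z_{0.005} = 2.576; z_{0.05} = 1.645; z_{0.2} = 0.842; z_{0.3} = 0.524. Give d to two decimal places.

For a single sample (or paired design) of n = 79: d_min = (z_{α/2} + z_β)/√n.
z-sum = 2.576 + 0.524 = 3.100.
d_min = 3.100 / √79 = 3.100 / 8.888 = 0.349.

d_min ≈ 0.35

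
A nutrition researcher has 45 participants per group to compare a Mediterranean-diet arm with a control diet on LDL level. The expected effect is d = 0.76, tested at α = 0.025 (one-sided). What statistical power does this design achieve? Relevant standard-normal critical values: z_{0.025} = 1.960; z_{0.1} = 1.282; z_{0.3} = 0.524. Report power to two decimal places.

power ≈ 0.95

For two equal groups, power = Φ(d·√(n/2) − z_{α}).
d·√(n/2) = 0.76 × √(45/2) = 0.76 × 4.743 = 3.605.
z_β = 3.605 − 1.960 = 1.645.
Power = Φ(1.645) = 0.950.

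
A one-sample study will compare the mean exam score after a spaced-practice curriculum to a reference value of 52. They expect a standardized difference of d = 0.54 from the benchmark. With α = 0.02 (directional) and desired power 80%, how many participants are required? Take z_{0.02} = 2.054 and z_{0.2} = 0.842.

For a one-sample test: n = ((z_{α} + z_β) / d)².
z_{α} + z_β = 2.054 + 0.842 = 2.896.
n = (2.896 / 0.54)² = 5.363² = 28.76.
Round up.

n = 29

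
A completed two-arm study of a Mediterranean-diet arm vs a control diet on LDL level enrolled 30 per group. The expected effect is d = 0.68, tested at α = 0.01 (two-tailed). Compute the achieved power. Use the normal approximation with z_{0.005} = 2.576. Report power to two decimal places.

power ≈ 0.52

For two equal groups, power = Φ(d·√(n/2) − z_{α/2}).
d·√(n/2) = 0.68 × √(30/2) = 0.68 × 3.873 = 2.634.
z_β = 2.634 − 2.576 = 0.058.
Power = Φ(0.058) = 0.523.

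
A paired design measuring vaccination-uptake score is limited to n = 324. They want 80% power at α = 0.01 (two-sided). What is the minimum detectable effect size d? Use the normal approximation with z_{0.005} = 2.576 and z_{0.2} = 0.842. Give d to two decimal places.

For a single sample (or paired design) of n = 324: d_min = (z_{α/2} + z_β)/√n.
z-sum = 2.576 + 0.842 = 3.418.
d_min = 3.418 / √324 = 3.418 / 18.000 = 0.190.

d_min ≈ 0.19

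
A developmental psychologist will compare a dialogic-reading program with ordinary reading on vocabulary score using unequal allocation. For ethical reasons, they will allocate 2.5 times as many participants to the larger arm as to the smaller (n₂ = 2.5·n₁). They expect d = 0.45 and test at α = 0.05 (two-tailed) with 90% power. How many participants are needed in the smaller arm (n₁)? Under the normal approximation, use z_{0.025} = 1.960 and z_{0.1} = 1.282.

With allocation ratio k = n₂/n₁ = 2.5, Var(x̄₁−x̄₂) = σ²(1/n₁ + 1/(k·n₁)) = σ²·(k+1)/(k·n₁).
So n₁ = (1 + 1/k)·((z_{α/2} + z_β)/d)² = 1.400 × (3.242/0.45)².
n₁ = 1.400 × 51.90 = 72.7.
Round up: n₁ = 73, giving n₂ = ⌈2.5 × 73⌉ = ⌈182.5⌉ = 183.

n₁ = 73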